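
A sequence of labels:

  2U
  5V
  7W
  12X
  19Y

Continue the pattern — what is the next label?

First component: 2, 5, 7, 12, 19 → 31 (each term is the sum of the two before it).
Letter goes U, V, W, X, Y → Z (letters move forward 1 place in the alphabet).
So the next label is 31Z.

31Z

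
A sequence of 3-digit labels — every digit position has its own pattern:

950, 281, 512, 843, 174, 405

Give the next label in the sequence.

736

First digit: +3 each step, mod 10, so 9, 2, 5, 8, 1, 4 → 7.
For the second digit, +3 each step, mod 10: 5, 8, 1, 4, 7, 0 → 3.
Third digit goes 0, 1, 2, 3, 4, 5 → 6 (+1 each step, mod 10).
Putting it together: 736.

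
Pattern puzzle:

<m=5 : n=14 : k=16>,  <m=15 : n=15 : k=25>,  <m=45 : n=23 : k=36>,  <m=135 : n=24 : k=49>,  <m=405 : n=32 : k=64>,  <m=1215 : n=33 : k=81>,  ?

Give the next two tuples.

<m=3645 : n=41 : k=100>, <m=10935 : n=42 : k=121>

For the m, ×3 each step: 5, 15, 45, 135, 405, 1215 → 3645 → 10935.
N: alternating steps +1, +8, +1, +8, …, so 14, 15, 23, 24, 32, 33 → 41 → 42.
K goes 16, 25, 36, 49, 64, 81 → 100 → 121 (perfect squares: 4², 5², 6², …).
Putting the parts together: <m=3645 : n=41 : k=100> and then <m=10935 : n=42 : k=121>.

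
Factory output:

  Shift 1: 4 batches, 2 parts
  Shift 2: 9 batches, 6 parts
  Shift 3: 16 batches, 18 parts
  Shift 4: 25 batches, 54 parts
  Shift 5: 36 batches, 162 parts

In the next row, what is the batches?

Batches: perfect squares: 2², 3², 4², …, so 4, 9, 16, 25, 36 → 49.
Parts: ×3 each step, so 2, 6, 18, 54, 162 → 486.

49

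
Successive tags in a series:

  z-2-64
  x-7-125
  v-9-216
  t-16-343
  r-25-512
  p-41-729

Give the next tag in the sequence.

Letter: letters move back 2 places in the alphabet; z, x, v, t, r, p → n.
Second component: each term is the sum of the two before it, so 2, 7, 9, 16, 25, 41 → 66.
Third component: 64, 125, 216, 343, 512, 729 → 1000 (perfect cubes: 4³, 5³, 6³, …).
Combining the parts gives n-66-1000.

n-66-1000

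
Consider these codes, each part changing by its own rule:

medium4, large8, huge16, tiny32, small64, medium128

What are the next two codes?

Size — repeats medium → large → huge → tiny → small: medium, large, huge, tiny, small, medium → large → huge.
Second component: ×2 each step, so 4, 8, 16, 32, 64, 128 → 256 → 512.
Putting the parts together: large256 and then huge512.

large256, huge512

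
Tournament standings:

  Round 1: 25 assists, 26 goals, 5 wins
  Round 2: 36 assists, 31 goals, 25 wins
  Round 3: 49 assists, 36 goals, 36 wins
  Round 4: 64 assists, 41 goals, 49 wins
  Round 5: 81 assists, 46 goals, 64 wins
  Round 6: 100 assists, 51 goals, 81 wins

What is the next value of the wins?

Assists — perfect squares: 5², 6², 7², …: 25, 36, 49, 64, 81, 100 → 121.
Wins goes 5, 25, 36, 49, 64, 81 → 100 (always the previous value of the assists).

100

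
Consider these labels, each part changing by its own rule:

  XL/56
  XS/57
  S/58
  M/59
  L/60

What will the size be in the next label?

Size: XL, XS, S, M, L → XL (runs through clothing sizes XS→XL).

XL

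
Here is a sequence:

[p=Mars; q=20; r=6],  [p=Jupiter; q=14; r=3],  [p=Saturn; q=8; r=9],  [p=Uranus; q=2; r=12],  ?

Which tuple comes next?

For the p, runs through the planets Mercury→Neptune: Mars, Jupiter, Saturn, Uranus → Neptune.
Q: −6 each step, so 20, 14, 8, 2 → -4.
R: each term is the sum of the two before it, so 6, 3, 9, 12 → 21.
Combining the parts gives [p=Neptune; q=-4; r=21].

[p=Neptune; q=-4; r=21]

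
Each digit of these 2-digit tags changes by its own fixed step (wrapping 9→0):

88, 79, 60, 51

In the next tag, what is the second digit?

Second digit: 8, 9, 0, 1 → 2 (+1 each step, mod 10).

2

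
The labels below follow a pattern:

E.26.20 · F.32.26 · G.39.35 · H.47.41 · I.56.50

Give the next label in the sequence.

J.66.56

Letter: letters move forward 1 place in the alphabet, so E, F, G, H, I → J.
Second component: differences are 6, 7, 8, … (increasing by 1 each time); 26, 32, 39, 47, 56 → 66.
Third component — alternating steps +6, +9, +6, +9, …: 20, 26, 35, 41, 50 → 56.
Combining the parts gives J.66.56.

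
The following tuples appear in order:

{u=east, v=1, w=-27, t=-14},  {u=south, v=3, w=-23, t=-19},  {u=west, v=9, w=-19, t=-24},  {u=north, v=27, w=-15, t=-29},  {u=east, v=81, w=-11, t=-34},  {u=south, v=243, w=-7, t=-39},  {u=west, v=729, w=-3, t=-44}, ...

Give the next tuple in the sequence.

U: east, south, west, north, east, south, west → north (repeats east → south → west → north).
V — ×3 each step: 1, 3, 9, 27, 81, 243, 729 → 2187.
W: +4 each step; -27, -23, -19, -15, -11, -7, -3 → 1.
T — −5 each step: -14, -19, -24, -29, -34, -39, -44 → -49.
So the next tuple is {u=north, v=2187, w=1, t=-49}.

{u=north, v=2187, w=1, t=-49}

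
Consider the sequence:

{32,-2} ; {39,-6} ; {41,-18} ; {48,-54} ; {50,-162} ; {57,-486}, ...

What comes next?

First entry: 32, 39, 41, 48, 50, 57 → 59 (alternating steps +7, +2, +7, +2, …).
Second entry: ×3 each step, so -2, -6, -18, -54, -162, -486 → -1458.
So the next pair is {59,-1458}.

{59,-1458}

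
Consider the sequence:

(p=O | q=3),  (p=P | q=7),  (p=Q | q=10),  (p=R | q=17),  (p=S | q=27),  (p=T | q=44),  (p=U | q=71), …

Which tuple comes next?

P — letters move forward 1 place in the alphabet: O, P, Q, R, S, T, U → V.
Q: 3, 7, 10, 17, 27, 44, 71 → 115 (each term is the sum of the two before it).
Putting it together: (p=V | q=115).

(p=V | q=115)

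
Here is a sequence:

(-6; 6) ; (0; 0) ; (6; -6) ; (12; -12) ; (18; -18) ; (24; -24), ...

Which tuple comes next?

(30; -30)

First value — +6 each step: -6, 0, 6, 12, 18, 24 → 30.
Second value: always the negative of the first value, so 6, 0, -6, -12, -18, -24 → -30.
Putting it together: (30; -30).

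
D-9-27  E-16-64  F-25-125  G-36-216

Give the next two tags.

Letter: D, E, F, G → H → I (letters move forward 1 place in the alphabet).
Second component: perfect squares: 3², 4², 5², …, so 9, 16, 25, 36 → 49 → 64.
Third component: perfect cubes: 3³, 4³, 5³, …, so 27, 64, 125, 216 → 343 → 512.
Putting the parts together: H-49-343 and then I-64-512.

H-49-343 then I-64-512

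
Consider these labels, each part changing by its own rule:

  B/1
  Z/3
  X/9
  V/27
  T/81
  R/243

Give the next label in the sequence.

For the letter, letters move back 2 places in the alphabet, wrapping A→Z: B, Z, X, V, T, R → P.
Second component: ×3 each step, so 1, 3, 9, 27, 81, 243 → 729.
Combining the parts gives P/729.

P/729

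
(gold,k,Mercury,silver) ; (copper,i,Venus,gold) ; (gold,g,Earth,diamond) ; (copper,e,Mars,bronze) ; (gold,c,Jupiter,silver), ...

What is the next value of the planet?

Saturn

Planet: Mercury, Venus, Earth, Mars, Jupiter → Saturn (runs through the planets Mercury→Neptune).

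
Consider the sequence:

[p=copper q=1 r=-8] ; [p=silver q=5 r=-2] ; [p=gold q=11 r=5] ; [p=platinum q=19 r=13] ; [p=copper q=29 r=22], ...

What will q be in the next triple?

For the q, differences are 4, 6, 8, … (increasing by 2 each time): 1, 5, 11, 19, 29 → 41.

41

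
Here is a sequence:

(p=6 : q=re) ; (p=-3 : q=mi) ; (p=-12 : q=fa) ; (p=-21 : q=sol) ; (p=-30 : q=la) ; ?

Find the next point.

P: −9 each step; 6, -3, -12, -21, -30 → -39.
Q goes re, mi, fa, sol, la → ti (runs through the solfège scale do→ti).
Combining the parts gives (p=-39 : q=ti).

(p=-39 : q=ti)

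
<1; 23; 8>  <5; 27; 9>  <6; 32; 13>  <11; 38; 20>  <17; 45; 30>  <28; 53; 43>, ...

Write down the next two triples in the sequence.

First value: each term is the sum of the two before it; 1, 5, 6, 11, 17, 28 → 45 → 73.
Second value: 23, 27, 32, 38, 45, 53 → 62 → 72 (differences are 4, 5, 6, … (increasing by 1 each time)).
Third value: differences are 1, 4, 7, … (increasing by 3 each time); 8, 9, 13, 20, 30, 43 → 59 → 78.
So the next two triples are <45; 62; 59> and <73; 72; 78>.

<45; 62; 59>, <73; 72; 78>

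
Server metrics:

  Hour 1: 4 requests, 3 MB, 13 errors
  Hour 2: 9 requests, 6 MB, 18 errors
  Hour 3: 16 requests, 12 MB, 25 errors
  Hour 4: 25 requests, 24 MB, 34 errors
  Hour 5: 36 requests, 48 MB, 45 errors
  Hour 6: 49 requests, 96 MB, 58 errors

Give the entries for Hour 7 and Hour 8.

Requests goes 4, 9, 16, 25, 36, 49 → 64 → 81 (perfect squares: 2², 3², 4², …).
MB goes 3, 6, 12, 24, 48, 96 → 192 → 384 (×2 each step).
Errors: always 9 more than the requests, so 13, 18, 25, 34, 45, 58 → 73 → 90.
So the next two records are 64 requests, 192 MB, 73 errors and 81 requests, 384 MB, 90 errors.

64 requests, 192 MB, 73 errors; 81 requests, 384 MB, 90 errors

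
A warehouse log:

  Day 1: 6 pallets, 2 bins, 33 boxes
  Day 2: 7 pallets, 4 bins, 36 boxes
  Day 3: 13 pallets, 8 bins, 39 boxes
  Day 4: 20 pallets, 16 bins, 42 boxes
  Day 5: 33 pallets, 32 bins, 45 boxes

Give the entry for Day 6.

Pallets — each term is the sum of the two before it: 6, 7, 13, 20, 33 → 53.
Bins: ×2 each step, so 2, 4, 8, 16, 32 → 64.
For the boxes, +3 each step: 33, 36, 39, 42, 45 → 48.
Combining the parts gives 53 pallets, 64 bins, 48 boxes.

53 pallets, 64 bins, 48 boxes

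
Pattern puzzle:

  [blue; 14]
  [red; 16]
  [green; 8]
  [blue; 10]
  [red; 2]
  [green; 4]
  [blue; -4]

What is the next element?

Colour: blue, red, green, blue, red, green, blue → red (repeats blue → red → green).
Second coordinate: alternating steps +2, −8, +2, −8, …, so 14, 16, 8, 10, 2, 4, -4 → -2.
Combining the parts gives [red; -2].

[red; -2]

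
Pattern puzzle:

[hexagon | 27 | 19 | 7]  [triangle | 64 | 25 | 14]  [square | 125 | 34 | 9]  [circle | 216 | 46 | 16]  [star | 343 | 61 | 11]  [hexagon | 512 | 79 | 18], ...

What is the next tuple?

[triangle | 729 | 100 | 13]

For the shape, repeats hexagon → triangle → square → circle → star: hexagon, triangle, square, circle, star, hexagon → triangle.
Second slot: perfect cubes: 3³, 4³, 5³, …, so 27, 64, 125, 216, 343, 512 → 729.
Third slot goes 19, 25, 34, 46, 61, 79 → 100 (differences are 6, 9, 12, … (increasing by 3 each time)).
Fourth slot goes 7, 14, 9, 16, 11, 18 → 13 (alternating steps +7, −5, +7, −5, …).
So the next tuple is [triangle | 729 | 100 | 13].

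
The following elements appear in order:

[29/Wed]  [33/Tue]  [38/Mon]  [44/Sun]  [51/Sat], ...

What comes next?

First slot: differences are 4, 5, 6, … (increasing by 1 each time); 29, 33, 38, 44, 51 → 59.
Day — runs backward through the weekdays Mon→Sun: Wed, Tue, Mon, Sun, Sat → Fri.
Putting it together: [59/Fri].

[59/Fri]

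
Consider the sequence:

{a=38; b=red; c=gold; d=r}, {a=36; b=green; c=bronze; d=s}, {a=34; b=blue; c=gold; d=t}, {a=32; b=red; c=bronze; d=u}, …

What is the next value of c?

gold

C goes gold, bronze, gold, bronze → gold (alternates gold ↔ bronze).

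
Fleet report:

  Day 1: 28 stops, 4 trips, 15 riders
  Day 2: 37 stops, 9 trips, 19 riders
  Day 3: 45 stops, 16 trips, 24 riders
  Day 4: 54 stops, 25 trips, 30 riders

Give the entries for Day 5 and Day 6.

Stops: alternating steps +9, +8, +9, +8, …; 28, 37, 45, 54 → 62 → 71.
Trips: 4, 9, 16, 25 → 36 → 49 (perfect squares: 2², 3², 4², …).
Riders — differences are 4, 5, 6, … (increasing by 1 each time): 15, 19, 24, 30 → 37 → 45.
So the next two records are 62 stops, 36 trips, 37 riders and 71 stops, 49 trips, 45 riders.

62 stops, 36 trips, 37 riders; 71 stops, 49 trips, 45 riders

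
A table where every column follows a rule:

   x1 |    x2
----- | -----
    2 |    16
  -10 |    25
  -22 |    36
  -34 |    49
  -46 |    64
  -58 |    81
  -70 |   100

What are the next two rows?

-82  121; -94  144

Column x1 goes 2, -10, -22, -34, -46, -58, -70 → -82 → -94 (−12 each step).
Column x2: perfect squares: 4², 5², 6², …; 16, 25, 36, 49, 64, 81, 100 → 121 → 144.
Putting the parts together: -82  121 and then -94  144.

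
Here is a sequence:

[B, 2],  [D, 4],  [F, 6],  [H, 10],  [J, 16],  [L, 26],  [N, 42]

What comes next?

Letter — letters move forward 2 places in the alphabet: B, D, F, H, J, L, N → P.
Second value goes 2, 4, 6, 10, 16, 26, 42 → 68 (each term is the sum of the two before it).
Putting it together: [P, 68].

[P, 68]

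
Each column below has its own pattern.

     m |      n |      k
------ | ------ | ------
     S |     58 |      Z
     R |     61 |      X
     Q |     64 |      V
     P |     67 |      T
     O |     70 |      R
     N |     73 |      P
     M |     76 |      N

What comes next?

For the column m, letters move back 1 place in the alphabet: S, R, Q, P, O, N, M → L.
Column n: +3 each step, so 58, 61, 64, 67, 70, 73, 76 → 79.
Column k: letters move back 2 places in the alphabet, so Z, X, V, T, R, P, N → L.
So the next line is L  79  L.

L  79  L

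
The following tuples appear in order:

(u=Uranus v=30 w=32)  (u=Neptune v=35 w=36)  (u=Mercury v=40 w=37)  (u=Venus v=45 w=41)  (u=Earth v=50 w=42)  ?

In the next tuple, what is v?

55

V: 30, 35, 40, 45, 50 → 55 (+5 each step).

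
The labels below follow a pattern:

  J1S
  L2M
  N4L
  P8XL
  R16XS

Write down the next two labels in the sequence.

T32S then V64M

Letter: J, L, N, P, R → T → V (letters move forward 2 places in the alphabet).
For the second component, ×2 each step: 1, 2, 4, 8, 16 → 32 → 64.
Size: runs through clothing sizes XS→XL; S, M, L, XL, XS → S → M.
So the next two labels are T32S and V64M.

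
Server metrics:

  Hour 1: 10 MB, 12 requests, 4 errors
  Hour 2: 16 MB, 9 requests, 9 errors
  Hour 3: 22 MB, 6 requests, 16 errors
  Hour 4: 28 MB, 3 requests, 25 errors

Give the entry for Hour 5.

34 MB, 0 requests, 36 errors

MB: +6 each step; 10, 16, 22, 28 → 34.
Requests: −3 each step; 12, 9, 6, 3 → 0.
Errors: perfect squares: 2², 3², 4², …; 4, 9, 16, 25 → 36.
Putting it together: 34 MB, 0 requests, 36 errors.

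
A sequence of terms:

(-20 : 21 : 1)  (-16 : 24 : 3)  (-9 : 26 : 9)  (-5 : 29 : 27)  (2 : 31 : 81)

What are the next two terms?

(6 : 34 : 243), (13 : 36 : 729)

First entry — alternating steps +4, +7, +4, +7, …: -20, -16, -9, -5, 2 → 6 → 13.
Second entry: alternating steps +3, +2, +3, +2, …; 21, 24, 26, 29, 31 → 34 → 36.
Third entry: ×3 each step, so 1, 3, 9, 27, 81 → 243 → 729.
Putting the parts together: (6 : 34 : 243) and then (13 : 36 : 729).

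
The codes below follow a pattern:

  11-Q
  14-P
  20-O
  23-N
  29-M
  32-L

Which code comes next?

38-K

First component goes 11, 14, 20, 23, 29, 32 → 38 (alternating steps +3, +6, +3, +6, …).
Letter — letters move back 1 place in the alphabet: Q, P, O, N, M, L → K.
Putting it together: 38-K.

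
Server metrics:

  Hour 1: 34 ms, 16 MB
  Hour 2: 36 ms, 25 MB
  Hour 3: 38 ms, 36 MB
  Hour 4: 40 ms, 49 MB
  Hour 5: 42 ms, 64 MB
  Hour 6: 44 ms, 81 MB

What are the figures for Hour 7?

Ms: +2 each step, so 34, 36, 38, 40, 42, 44 → 46.
MB: perfect squares: 4², 5², 6², …; 16, 25, 36, 49, 64, 81 → 100.
Putting it together: 46 ms, 100 MB.

46 ms, 100 MB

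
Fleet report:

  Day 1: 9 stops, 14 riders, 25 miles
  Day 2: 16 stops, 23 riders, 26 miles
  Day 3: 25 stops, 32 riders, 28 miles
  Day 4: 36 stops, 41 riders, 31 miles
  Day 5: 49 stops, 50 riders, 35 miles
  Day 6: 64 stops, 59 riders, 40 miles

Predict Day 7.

Stops: perfect squares: 3², 4², 5², …; 9, 16, 25, 36, 49, 64 → 81.
Riders: +9 each step; 14, 23, 32, 41, 50, 59 → 68.
Miles goes 25, 26, 28, 31, 35, 40 → 46 (differences are 1, 2, 3, … (increasing by 1 each time)).
Combining the parts gives 81 stops, 68 riders, 46 miles.

81 stops, 68 riders, 46 miles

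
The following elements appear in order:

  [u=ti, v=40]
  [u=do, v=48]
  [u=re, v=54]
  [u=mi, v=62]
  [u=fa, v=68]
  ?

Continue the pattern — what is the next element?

U: runs through the solfège scale do→ti; ti, do, re, mi, fa → sol.
V — alternating steps +8, +6, +8, +6, …: 40, 48, 54, 62, 68 → 76.
Combining the parts gives [u=sol, v=76].

[u=sol, v=76]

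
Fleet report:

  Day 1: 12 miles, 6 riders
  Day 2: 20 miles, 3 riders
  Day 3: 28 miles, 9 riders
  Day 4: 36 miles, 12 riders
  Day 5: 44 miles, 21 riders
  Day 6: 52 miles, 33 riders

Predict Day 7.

60 miles, 54 riders

Miles — +8 each step: 12, 20, 28, 36, 44, 52 → 60.
Riders — each term is the sum of the two before it: 6, 3, 9, 12, 21, 33 → 54.
Putting it together: 60 miles, 54 riders.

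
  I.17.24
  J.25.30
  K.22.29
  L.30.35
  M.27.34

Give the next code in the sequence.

N.35.40

For the letter, letters move forward 1 place in the alphabet: I, J, K, L, M → N.
For the second component, alternating steps +8, −3, +8, −3, …: 17, 25, 22, 30, 27 → 35.
Third component: alternating steps +6, −1, +6, −1, …; 24, 30, 29, 35, 34 → 40.
Putting it together: N.35.40.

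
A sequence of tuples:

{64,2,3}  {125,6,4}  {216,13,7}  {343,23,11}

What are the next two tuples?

{512,36,18}, {729,52,29}

First component goes 64, 125, 216, 343 → 512 → 729 (perfect cubes: 4³, 5³, 6³, …).
For the second component, differences are 4, 7, 10, … (increasing by 3 each time): 2, 6, 13, 23 → 36 → 52.
Third component: each term is the sum of the two before it, so 3, 4, 7, 11 → 18 → 29.
Putting the parts together: {512,36,18} and then {729,52,29}.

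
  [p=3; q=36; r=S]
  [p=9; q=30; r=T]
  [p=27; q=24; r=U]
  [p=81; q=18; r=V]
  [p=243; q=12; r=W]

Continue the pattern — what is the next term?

[p=729; q=6; r=X]

P: ×3 each step, so 3, 9, 27, 81, 243 → 729.
Q: −6 each step, so 36, 30, 24, 18, 12 → 6.
R: S, T, U, V, W → X (letters move forward 1 place in the alphabet).
Combining the parts gives [p=729; q=6; r=X].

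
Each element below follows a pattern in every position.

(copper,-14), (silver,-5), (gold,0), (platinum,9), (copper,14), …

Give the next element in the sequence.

(silver,23)

Metal — repeats copper → silver → gold → platinum: copper, silver, gold, platinum, copper → silver.
Second slot: alternating steps +9, +5, +9, +5, …; -14, -5, 0, 9, 14 → 23.
Combining the parts gives (silver,23).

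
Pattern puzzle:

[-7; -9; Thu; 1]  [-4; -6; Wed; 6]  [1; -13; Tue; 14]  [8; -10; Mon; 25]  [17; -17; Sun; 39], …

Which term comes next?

First component: -7, -4, 1, 8, 17 → 28 (differences are 3, 5, 7, … (increasing by 2 each time)).
For the second component, alternating steps +3, −7, +3, −7, …: -9, -6, -13, -10, -17 → -14.
Day — runs backward through the weekdays Mon→Sun: Thu, Wed, Tue, Mon, Sun → Sat.
Fourth component: differences are 5, 8, 11, … (increasing by 3 each time), so 1, 6, 14, 25, 39 → 56.
Combining the parts gives [28; -14; Sat; 56].

[28; -14; Sat; 56]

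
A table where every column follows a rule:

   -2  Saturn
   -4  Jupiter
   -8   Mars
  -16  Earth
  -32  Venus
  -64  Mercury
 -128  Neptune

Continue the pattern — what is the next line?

First component goes -2, -4, -8, -16, -32, -64, -128 → -256 (×2 each step).
For the planet, runs backward through the planets Mercury→Neptune: Saturn, Jupiter, Mars, Earth, Venus, Mercury, Neptune → Uranus.
Combining the parts gives -256  Uranus.

-256  Uranus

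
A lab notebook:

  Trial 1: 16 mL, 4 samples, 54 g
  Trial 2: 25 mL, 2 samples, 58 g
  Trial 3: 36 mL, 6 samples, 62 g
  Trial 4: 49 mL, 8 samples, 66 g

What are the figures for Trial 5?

64 mL, 14 samples, 70 g

ML: perfect squares: 4², 5², 6², …; 16, 25, 36, 49 → 64.
Samples: each term is the sum of the two before it, so 4, 2, 6, 8 → 14.
G goes 54, 58, 62, 66 → 70 (+4 each step).
Combining the parts gives 64 mL, 14 samples, 70 g.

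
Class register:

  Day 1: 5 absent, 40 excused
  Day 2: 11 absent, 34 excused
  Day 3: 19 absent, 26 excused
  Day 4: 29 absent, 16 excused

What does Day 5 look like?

41 absent, 4 excused

Absent: differences are 6, 8, 10, … (increasing by 2 each time); 5, 11, 19, 29 → 41.
Excused: together with the absent always sums to 45; 40, 34, 26, 16 → 4.
Putting it together: 41 absent, 4 excused.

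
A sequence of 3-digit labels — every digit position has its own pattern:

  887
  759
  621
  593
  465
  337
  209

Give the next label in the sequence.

171

For the first digit, −1 each step, mod 10: 8, 7, 6, 5, 4, 3, 2 → 1.
Second digit goes 8, 5, 2, 9, 6, 3, 0 → 7 (−3 each step, mod 10).
Third digit goes 7, 9, 1, 3, 5, 7, 9 → 1 (+2 each step, mod 10).
Combining the parts gives 171.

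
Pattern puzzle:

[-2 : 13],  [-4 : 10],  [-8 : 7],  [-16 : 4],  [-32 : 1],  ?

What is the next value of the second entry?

For the first entry, ×2 each step: -2, -4, -8, -16, -32 → -64.
Second entry: −3 each step, so 13, 10, 7, 4, 1 → -2.

-2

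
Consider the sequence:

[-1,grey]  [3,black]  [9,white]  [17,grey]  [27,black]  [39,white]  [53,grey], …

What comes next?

[69,black]

First part: differences are 4, 6, 8, … (increasing by 2 each time); -1, 3, 9, 17, 27, 39, 53 → 69.
For the shade, repeats grey → black → white: grey, black, white, grey, black, white, grey → black.
Putting it together: [69,black].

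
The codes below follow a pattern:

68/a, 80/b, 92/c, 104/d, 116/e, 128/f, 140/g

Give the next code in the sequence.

First component — +12 each step: 68, 80, 92, 104, 116, 128, 140 → 152.
Letter: letters move forward 1 place in the alphabet, so a, b, c, d, e, f, g → h.
So the next code is 152/h.

152/h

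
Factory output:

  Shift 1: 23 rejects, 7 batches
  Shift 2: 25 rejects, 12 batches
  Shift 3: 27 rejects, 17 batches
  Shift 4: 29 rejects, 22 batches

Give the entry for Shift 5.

Rejects: +2 each step; 23, 25, 27, 29 → 31.
Batches: +5 each step; 7, 12, 17, 22 → 27.
So the next record is 31 rejects, 27 batches.

31 rejects, 27 batches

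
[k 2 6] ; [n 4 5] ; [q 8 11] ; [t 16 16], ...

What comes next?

[w 32 27]

For the letter, letters move forward 3 places in the alphabet: k, n, q, t → w.
Second entry — ×2 each step: 2, 4, 8, 16 → 32.
Third entry — each term is the sum of the two before it: 6, 5, 11, 16 → 27.
So the next term is [w 32 27].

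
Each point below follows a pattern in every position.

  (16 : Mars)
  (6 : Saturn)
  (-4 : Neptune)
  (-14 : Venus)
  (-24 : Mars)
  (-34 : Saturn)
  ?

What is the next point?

(-44 : Neptune)

First coordinate: 16, 6, -4, -14, -24, -34 → -44 (−10 each step).
Planet goes Mars, Saturn, Neptune, Venus, Mars, Saturn → Neptune (repeats Mars → Saturn → Neptune → Venus).
So the next point is (-44 : Neptune).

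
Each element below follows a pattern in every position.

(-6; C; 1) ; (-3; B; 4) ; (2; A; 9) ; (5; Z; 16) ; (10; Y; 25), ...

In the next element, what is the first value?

First value goes -6, -3, 2, 5, 10 → 13 (alternating steps +3, +5, +3, +5, …).

13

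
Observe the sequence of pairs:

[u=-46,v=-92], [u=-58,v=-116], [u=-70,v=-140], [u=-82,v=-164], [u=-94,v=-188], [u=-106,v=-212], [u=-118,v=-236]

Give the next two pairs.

U: −12 each step; -46, -58, -70, -82, -94, -106, -118 → -130 → -142.
For the v, always 2 × the u: -92, -116, -140, -164, -188, -212, -236 → -260 → -284.
So the next two pairs are [u=-130,v=-260] and [u=-142,v=-284].

[u=-130,v=-260], [u=-142,v=-284]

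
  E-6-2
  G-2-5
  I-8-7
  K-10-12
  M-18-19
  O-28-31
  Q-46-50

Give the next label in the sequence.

S-74-81

Letter: letters move forward 2 places in the alphabet, so E, G, I, K, M, O, Q → S.
Second component: each term is the sum of the two before it, so 6, 2, 8, 10, 18, 28, 46 → 74.
Third component goes 2, 5, 7, 12, 19, 31, 50 → 81 (each term is the sum of the two before it).
So the next label is S-74-81.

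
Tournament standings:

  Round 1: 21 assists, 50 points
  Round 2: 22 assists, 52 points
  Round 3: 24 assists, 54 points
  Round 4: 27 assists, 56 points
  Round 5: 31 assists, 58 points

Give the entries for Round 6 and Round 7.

36 assists, 60 points; 42 assists, 62 points

Assists: differences are 1, 2, 3, … (increasing by 1 each time), so 21, 22, 24, 27, 31 → 36 → 42.
Points: +2 each step, so 50, 52, 54, 56, 58 → 60 → 62.
Putting the parts together: 36 assists, 60 points and then 42 assists, 62 points.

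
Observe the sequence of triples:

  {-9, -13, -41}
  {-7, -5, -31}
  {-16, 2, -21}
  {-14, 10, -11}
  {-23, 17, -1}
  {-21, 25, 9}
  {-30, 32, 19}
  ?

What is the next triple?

{-28, 40, 29}

First slot — alternating steps +2, −9, +2, −9, …: -9, -7, -16, -14, -23, -21, -30 → -28.
Second slot: alternating steps +8, +7, +8, +7, …, so -13, -5, 2, 10, 17, 25, 32 → 40.
For the third slot, +10 each step: -41, -31, -21, -11, -1, 9, 19 → 29.
Combining the parts gives {-28, 40, 29}.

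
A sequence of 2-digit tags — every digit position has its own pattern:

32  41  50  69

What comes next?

First digit: +1 each step, mod 10, so 3, 4, 5, 6 → 7.
Second digit — −1 each step, mod 10: 2, 1, 0, 9 → 8.
So the next tag is 78.

78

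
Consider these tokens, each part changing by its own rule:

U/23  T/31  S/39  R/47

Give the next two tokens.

For the letter, letters move back 1 place in the alphabet: U, T, S, R → Q → P.
Second component: +8 each step, so 23, 31, 39, 47 → 55 → 63.
So the next two tokens are Q/55 and P/63.

Q/55, P/63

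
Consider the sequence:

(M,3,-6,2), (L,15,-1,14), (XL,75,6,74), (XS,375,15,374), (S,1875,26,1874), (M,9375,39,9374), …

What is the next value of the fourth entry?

For the second entry, ×5 each step: 3, 15, 75, 375, 1875, 9375 → 46875.
Fourth entry goes 2, 14, 74, 374, 1874, 9374 → 46874 (always 1 less than the second entry).

46874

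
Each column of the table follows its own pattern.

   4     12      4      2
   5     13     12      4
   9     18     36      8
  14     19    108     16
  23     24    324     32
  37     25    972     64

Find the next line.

60  30  2916  128

First component: each term is the sum of the two before it, so 4, 5, 9, 14, 23, 37 → 60.
Second component: alternating steps +1, +5, +1, +5, …; 12, 13, 18, 19, 24, 25 → 30.
Third component: ×3 each step, so 4, 12, 36, 108, 324, 972 → 2916.
Fourth component — ×2 each step: 2, 4, 8, 16, 32, 64 → 128.
Combining the parts gives 60  30  2916  128.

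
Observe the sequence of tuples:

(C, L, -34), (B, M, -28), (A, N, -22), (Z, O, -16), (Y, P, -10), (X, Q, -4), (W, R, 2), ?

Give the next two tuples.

(V, S, 8), (U, T, 14)

First letter: letters move back 1 place in the alphabet, wrapping A→Z, so C, B, A, Z, Y, X, W → V → U.
Second letter goes L, M, N, O, P, Q, R → S → T (letters move forward 1 place in the alphabet).
Third component goes -34, -28, -22, -16, -10, -4, 2 → 8 → 14 (+6 each step).
Putting the parts together: (V, S, 8) and then (U, T, 14).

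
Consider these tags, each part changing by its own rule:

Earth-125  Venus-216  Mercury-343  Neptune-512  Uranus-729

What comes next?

Planet: Earth, Venus, Mercury, Neptune, Uranus → Saturn (runs backward through the planets Mercury→Neptune).
Second component goes 125, 216, 343, 512, 729 → 1000 (perfect cubes: 5³, 6³, 7³, …).
Combining the parts gives Saturn-1000.

Saturn-1000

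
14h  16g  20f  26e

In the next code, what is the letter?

Letter: h, g, f, e → d (letters move back 1 place in the alphabet).

d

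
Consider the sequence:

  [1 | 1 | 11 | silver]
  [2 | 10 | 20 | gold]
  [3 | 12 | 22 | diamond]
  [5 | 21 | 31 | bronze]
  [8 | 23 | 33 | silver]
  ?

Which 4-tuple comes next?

[13 | 32 | 42 | gold]

First part: each term is the sum of the two before it; 1, 2, 3, 5, 8 → 13.
Second part: alternating steps +9, +2, +9, +2, …, so 1, 10, 12, 21, 23 → 32.
Third part goes 11, 20, 22, 31, 33 → 42 (always 10 more than the second part).
Rank — repeats silver → gold → diamond → bronze: silver, gold, diamond, bronze, silver → gold.
Combining the parts gives [13 | 32 | 42 | gold].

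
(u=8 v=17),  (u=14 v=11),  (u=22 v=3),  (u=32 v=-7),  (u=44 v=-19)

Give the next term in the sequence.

U: differences are 6, 8, 10, … (increasing by 2 each time); 8, 14, 22, 32, 44 → 58.
V: 17, 11, 3, -7, -19 → -33 (together with the u always sums to 25).
So the next term is (u=58 v=-33).

(u=58 v=-33)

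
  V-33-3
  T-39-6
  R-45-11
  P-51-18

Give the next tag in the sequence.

N-57-27

Letter: letters move back 2 places in the alphabet; V, T, R, P → N.
For the second component, +6 each step: 33, 39, 45, 51 → 57.
Third component: differences are 3, 5, 7, … (increasing by 2 each time); 3, 6, 11, 18 → 27.
Combining the parts gives N-57-27.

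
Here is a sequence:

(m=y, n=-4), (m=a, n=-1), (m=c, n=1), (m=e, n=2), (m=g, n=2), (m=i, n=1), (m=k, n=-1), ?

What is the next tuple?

For the m, letters move forward 2 places in the alphabet, wrapping Z→A: y, a, c, e, g, i, k → m.
N — differences are 3, 2, 1, … (decreasing by 1 each time): -4, -1, 1, 2, 2, 1, -1 → -4.
Putting it together: (m=m, n=-4).

(m=m, n=-4)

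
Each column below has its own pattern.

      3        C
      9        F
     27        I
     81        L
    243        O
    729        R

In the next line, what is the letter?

U

Letter goes C, F, I, L, O, R → U (letters move forward 3 places in the alphabet).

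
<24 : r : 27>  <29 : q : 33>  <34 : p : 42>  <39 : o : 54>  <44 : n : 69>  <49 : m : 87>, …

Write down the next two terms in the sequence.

<54 : l : 108>, <59 : k : 132>

First component goes 24, 29, 34, 39, 44, 49 → 54 → 59 (+5 each step).
Letter — letters move back 1 place in the alphabet: r, q, p, o, n, m → l → k.
Third component: differences are 6, 9, 12, … (increasing by 3 each time), so 27, 33, 42, 54, 69, 87 → 108 → 132.
Putting the parts together: <54 : l : 108> and then <59 : k : 132>.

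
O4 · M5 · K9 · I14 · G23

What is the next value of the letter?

Letter — letters move back 2 places in the alphabet: O, M, K, I, G → E.

E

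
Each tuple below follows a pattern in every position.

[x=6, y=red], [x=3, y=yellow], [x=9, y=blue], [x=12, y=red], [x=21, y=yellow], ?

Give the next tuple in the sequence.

X: 6, 3, 9, 12, 21 → 33 (each term is the sum of the two before it).
Y: repeats red → yellow → blue, so red, yellow, blue, red, yellow → blue.
Combining the parts gives [x=33, y=blue].

[x=33, y=blue]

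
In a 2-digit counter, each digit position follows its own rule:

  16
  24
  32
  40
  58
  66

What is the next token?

74

First digit: +1 each step, mod 10; 1, 2, 3, 4, 5, 6 → 7.
Second digit — −2 each step, mod 10: 6, 4, 2, 0, 8, 6 → 4.
Combining the parts gives 74.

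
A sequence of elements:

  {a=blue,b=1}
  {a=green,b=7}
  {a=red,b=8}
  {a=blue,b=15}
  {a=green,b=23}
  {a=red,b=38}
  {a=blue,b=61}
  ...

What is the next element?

{a=green,b=99}

For the a, repeats blue → green → red: blue, green, red, blue, green, red, blue → green.
B: 1, 7, 8, 15, 23, 38, 61 → 99 (each term is the sum of the two before it).
Putting it together: {a=green,b=99}.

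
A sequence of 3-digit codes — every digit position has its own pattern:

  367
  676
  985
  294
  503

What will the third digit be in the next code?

First digit: 3, 6, 9, 2, 5 → 8 (+3 each step, mod 10).
Second digit — +1 each step, mod 10: 6, 7, 8, 9, 0 → 1.
Third digit goes 7, 6, 5, 4, 3 → 2 (−1 each step, mod 10).

2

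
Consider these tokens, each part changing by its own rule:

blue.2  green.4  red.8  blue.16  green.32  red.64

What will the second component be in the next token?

Second component — ×2 each step: 2, 4, 8, 16, 32, 64 → 128.

128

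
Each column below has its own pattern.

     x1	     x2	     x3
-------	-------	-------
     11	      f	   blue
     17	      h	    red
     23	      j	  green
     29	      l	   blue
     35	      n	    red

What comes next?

41  p  green

Column x1 — +6 each step: 11, 17, 23, 29, 35 → 41.
Column x2 goes f, h, j, l, n → p (letters move forward 2 places in the alphabet).
Column x3 — repeats blue → red → green: blue, red, green, blue, red → green.
Putting it together: 41  p  green.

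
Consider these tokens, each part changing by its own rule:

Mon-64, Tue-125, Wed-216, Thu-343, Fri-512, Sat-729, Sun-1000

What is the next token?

Mon-1331

For the day, runs through the weekdays Mon→Sun: Mon, Tue, Wed, Thu, Fri, Sat, Sun → Mon.
Second component: perfect cubes: 4³, 5³, 6³, …, so 64, 125, 216, 343, 512, 729, 1000 → 1331.
Putting it together: Mon-1331.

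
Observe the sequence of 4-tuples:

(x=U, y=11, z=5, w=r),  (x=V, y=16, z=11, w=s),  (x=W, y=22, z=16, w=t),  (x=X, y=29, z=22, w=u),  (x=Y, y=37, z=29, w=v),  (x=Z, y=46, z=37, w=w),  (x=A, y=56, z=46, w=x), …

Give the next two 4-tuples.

X: letters move forward 1 place in the alphabet, wrapping Z→A; U, V, W, X, Y, Z, A → B → C.
Y — differences are 5, 6, 7, … (increasing by 1 each time): 11, 16, 22, 29, 37, 46, 56 → 67 → 79.
Z — always the previous value of the y: 5, 11, 16, 22, 29, 37, 46 → 56 → 67.
W goes r, s, t, u, v, w, x → y → z (letters move forward 1 place in the alphabet).
Putting the parts together: (x=B, y=67, z=56, w=y) and then (x=C, y=79, z=67, w=z).

(x=B, y=67, z=56, w=y), (x=C, y=79, z=67, w=z)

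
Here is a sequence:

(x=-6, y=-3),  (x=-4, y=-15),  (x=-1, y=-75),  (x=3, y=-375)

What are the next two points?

(x=8, y=-1875), (x=14, y=-9375)

X: differences are 2, 3, 4, … (increasing by 1 each time), so -6, -4, -1, 3 → 8 → 14.
Y: -3, -15, -75, -375 → -1875 → -9375 (×5 each step).
So the next two points are (x=8, y=-1875) and (x=14, y=-9375).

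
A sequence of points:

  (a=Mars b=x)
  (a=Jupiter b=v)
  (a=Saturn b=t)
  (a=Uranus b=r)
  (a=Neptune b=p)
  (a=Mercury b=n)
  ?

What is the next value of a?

A: runs through the planets Mercury→Neptune, so Mars, Jupiter, Saturn, Uranus, Neptune, Mercury → Venus.
For the b, letters move back 2 places in the alphabet: x, v, t, r, p, n → l.

Venus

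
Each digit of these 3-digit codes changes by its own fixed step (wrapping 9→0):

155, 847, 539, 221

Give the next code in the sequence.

913

First digit: −3 each step, mod 10; 1, 8, 5, 2 → 9.
For the second digit, −1 each step, mod 10: 5, 4, 3, 2 → 1.
Third digit — +2 each step, mod 10: 5, 7, 9, 1 → 3.
Putting it together: 913.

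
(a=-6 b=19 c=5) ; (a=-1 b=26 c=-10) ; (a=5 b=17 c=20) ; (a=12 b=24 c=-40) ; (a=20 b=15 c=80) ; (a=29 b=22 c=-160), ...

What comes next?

A — differences are 5, 6, 7, … (increasing by 1 each time): -6, -1, 5, 12, 20, 29 → 39.
B: alternating steps +7, −9, +7, −9, …; 19, 26, 17, 24, 15, 22 → 13.
C goes 5, -10, 20, -40, 80, -160 → 320 (×(-2) each step).
So the next element is (a=39 b=13 c=320).

(a=39 b=13 c=320)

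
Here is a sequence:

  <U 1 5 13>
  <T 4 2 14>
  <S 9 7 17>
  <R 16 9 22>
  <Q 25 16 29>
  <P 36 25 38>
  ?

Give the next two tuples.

<O 49 41 49>, <N 64 66 62>

Letter: letters move back 1 place in the alphabet, so U, T, S, R, Q, P → O → N.
Second entry goes 1, 4, 9, 16, 25, 36 → 49 → 64 (perfect squares: 1², 2², 3², …).
Third entry: 5, 2, 7, 9, 16, 25 → 41 → 66 (each term is the sum of the two before it).
Fourth entry: 13, 14, 17, 22, 29, 38 → 49 → 62 (differences are 1, 3, 5, … (increasing by 2 each time)).
So the next two tuples are <O 49 41 49> and <N 64 66 62>.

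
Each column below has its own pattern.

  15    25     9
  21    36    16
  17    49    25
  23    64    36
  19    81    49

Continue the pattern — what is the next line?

25  100  64

First component: 15, 21, 17, 23, 19 → 25 (alternating steps +6, −4, +6, −4, …).
Second component goes 25, 36, 49, 64, 81 → 100 (perfect squares: 5², 6², 7², …).
Third component: perfect squares: 3², 4², 5², …; 9, 16, 25, 36, 49 → 64.
Putting it together: 25  100  64.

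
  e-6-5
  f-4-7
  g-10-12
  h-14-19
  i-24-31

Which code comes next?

Letter: letters move forward 1 place in the alphabet, so e, f, g, h, i → j.
For the second component, each term is the sum of the two before it: 6, 4, 10, 14, 24 → 38.
Third component: 5, 7, 12, 19, 31 → 50 (each term is the sum of the two before it).
Combining the parts gives j-38-50.

j-38-50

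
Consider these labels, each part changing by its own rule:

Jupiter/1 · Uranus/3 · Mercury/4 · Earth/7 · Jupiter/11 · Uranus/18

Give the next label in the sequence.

Mercury/29

Planet: Jupiter, Uranus, Mercury, Earth, Jupiter, Uranus → Mercury (repeats Jupiter → Uranus → Mercury → Earth).
Second component goes 1, 3, 4, 7, 11, 18 → 29 (each term is the sum of the two before it).
So the next label is Mercury/29.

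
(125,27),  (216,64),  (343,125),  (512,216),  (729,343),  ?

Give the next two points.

First part goes 125, 216, 343, 512, 729 → 1000 → 1331 (perfect cubes: 5³, 6³, 7³, …).
Second part: perfect cubes: 3³, 4³, 5³, …; 27, 64, 125, 216, 343 → 512 → 729.
Putting the parts together: (1000,512) and then (1331,729).

(1000,512), (1331,729)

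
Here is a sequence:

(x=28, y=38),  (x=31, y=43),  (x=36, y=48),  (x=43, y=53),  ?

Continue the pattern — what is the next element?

X goes 28, 31, 36, 43 → 52 (differences are 3, 5, 7, … (increasing by 2 each time)).
Y — +5 each step: 38, 43, 48, 53 → 58.
Putting it together: (x=52, y=58).

(x=52, y=58)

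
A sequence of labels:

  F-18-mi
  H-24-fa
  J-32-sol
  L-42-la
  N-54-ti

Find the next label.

P-68-do

Letter: letters move forward 2 places in the alphabet; F, H, J, L, N → P.
Second component goes 18, 24, 32, 42, 54 → 68 (differences are 6, 8, 10, … (increasing by 2 each time)).
For the note, runs through the solfège scale do→ti: mi, fa, sol, la, ti → do.
Combining the parts gives P-68-do.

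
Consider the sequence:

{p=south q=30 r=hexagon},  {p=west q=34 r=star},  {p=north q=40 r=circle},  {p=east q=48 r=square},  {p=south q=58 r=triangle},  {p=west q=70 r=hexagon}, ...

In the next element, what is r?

P: repeats south → west → north → east, so south, west, north, east, south, west → north.
Q: 30, 34, 40, 48, 58, 70 → 84 (differences are 4, 6, 8, … (increasing by 2 each time)).
R — repeats hexagon → star → circle → square → triangle: hexagon, star, circle, square, triangle, hexagon → star.

star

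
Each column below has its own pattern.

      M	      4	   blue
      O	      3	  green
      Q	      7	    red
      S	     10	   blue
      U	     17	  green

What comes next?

W  27  red

Letter goes M, O, Q, S, U → W (letters move forward 2 places in the alphabet).
For the second component, each term is the sum of the two before it: 4, 3, 7, 10, 17 → 27.
Colour goes blue, green, red, blue, green → red (repeats blue → green → red).
Putting it together: W  27  red.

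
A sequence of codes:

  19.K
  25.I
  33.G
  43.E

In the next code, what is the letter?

C

First component goes 19, 25, 33, 43 → 55 (differences are 6, 8, 10, … (increasing by 2 each time)).
Letter: K, I, G, E → C (letters move back 2 places in the alphabet).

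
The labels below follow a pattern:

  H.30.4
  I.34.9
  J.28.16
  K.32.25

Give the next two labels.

L.26.36, M.30.49

Letter: letters move forward 1 place in the alphabet, so H, I, J, K → L → M.
Second component: alternating steps +4, −6, +4, −6, …, so 30, 34, 28, 32 → 26 → 30.
Third component: perfect squares: 2², 3², 4², …, so 4, 9, 16, 25 → 36 → 49.
So the next two labels are L.26.36 and M.30.49.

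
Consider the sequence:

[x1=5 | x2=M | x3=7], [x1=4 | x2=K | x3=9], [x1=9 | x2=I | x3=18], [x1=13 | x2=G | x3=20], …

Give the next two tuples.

X1: each term is the sum of the two before it, so 5, 4, 9, 13 → 22 → 35.
X2: M, K, I, G → E → C (letters move back 2 places in the alphabet).
X3: alternating steps +2, +9, +2, +9, …; 7, 9, 18, 20 → 29 → 31.
So the next two tuples are [x1=22 | x2=E | x3=29] and [x1=35 | x2=C | x3=31].

[x1=22 | x2=E | x3=29], [x1=35 | x2=C | x3=31]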